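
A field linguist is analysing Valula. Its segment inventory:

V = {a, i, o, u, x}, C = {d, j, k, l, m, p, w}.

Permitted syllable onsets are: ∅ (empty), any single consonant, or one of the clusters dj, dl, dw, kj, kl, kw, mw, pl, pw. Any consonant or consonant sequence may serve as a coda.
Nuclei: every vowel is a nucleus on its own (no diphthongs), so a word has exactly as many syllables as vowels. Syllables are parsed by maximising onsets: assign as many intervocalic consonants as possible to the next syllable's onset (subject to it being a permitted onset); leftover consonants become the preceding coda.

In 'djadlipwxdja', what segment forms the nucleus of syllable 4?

Nuclei (vowels): a, i, x, a → 4 syllables.
The fourth nucleus (vowel 4 from the left) is /a/.

a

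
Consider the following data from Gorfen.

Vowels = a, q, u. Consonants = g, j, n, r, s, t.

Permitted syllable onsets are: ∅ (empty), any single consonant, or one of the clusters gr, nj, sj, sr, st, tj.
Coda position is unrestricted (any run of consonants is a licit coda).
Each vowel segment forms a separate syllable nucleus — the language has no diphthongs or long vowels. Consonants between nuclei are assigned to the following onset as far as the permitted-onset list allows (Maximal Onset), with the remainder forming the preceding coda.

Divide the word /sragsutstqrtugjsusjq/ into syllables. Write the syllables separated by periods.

srag.sut.stqr.tugj.su.sjq

Vowels present: a, u, q, u, u, q; each is a nucleus, giving 6 syllables.
σ1/σ2 boundary: /gs/ splits as /g/ + /s/ (/s/ is the longest suffix that is a licit onset).
σ2/σ3 boundary: /tst/ splits as /t/ + /st/ (/st/ is the longest suffix that is a licit onset).
σ3/σ4 boundary: /rt/ splits as /r/ + /t/ (/t/ is the longest suffix that is a licit onset).
σ4/σ5 boundary: /gjs/ — longest licit onset from the right is /s/, leaving /gj/ as coda.
σ5/σ6 boundary: /sj/ — entire cluster is a permitted onset → onset /sj/, coda ∅.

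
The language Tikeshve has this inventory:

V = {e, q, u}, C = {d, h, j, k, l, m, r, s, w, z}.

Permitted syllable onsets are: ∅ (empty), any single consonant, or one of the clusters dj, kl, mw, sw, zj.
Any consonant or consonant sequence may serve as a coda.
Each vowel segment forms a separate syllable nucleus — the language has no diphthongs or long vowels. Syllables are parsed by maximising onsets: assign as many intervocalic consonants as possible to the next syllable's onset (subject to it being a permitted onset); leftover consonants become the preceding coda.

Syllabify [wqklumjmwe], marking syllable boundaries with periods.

wq.klumj.mwe

The vowels are q, u, e — 3 nuclei, so 3 syllables.
Between /q/ (V1) and /u/ (V2): cluster /kl/ — /kl/ is itself a permitted onset, so the whole cluster goes right; preceding coda = ∅.
Between /u/ (V2) and /e/ (V3): /mjmw/ — longest licit onset from the right is /mw/, leaving /mj/ as coda.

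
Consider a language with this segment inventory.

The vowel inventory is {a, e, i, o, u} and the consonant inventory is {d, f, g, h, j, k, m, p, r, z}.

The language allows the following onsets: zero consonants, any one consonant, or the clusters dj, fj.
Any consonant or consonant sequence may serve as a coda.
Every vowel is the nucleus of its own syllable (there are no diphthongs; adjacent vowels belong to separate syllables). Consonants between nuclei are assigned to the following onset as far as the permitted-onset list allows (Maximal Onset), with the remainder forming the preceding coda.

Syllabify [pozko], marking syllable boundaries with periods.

poz.ko

Vowels present: o, o; each is a nucleus, giving 2 syllables.
/o…o/ gap (V1→V2): /zk/ splits as /z/ + /k/ (/k/ is the longest suffix that is a licit onset).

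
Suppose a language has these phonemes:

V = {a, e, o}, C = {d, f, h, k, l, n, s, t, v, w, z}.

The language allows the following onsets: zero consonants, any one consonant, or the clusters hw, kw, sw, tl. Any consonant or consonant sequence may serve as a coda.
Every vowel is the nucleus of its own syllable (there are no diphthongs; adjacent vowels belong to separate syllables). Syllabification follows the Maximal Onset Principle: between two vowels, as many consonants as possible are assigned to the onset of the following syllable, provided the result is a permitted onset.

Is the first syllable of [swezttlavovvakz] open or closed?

closed

Nuclei (vowels): e, a, o, a → 4 syllables.
Between /e/ (V1) and /a/ (V2): cluster /zttl/ — the longest permitted-onset suffix is /tl/; onset = /tl/, preceding coda = /zt/.
Between /a/ (V2) and /o/ (V3): /v/ → onset of the next syllable (single consonants are always licit onsets).
Between /o/ (V3) and /a/ (V4): cluster /vv/ — the longest permitted-onset suffix is /v/; onset = /v/, preceding coda = /v/.
So the parse is swezt.tla.vov.vakz.
Syllable 1 is /swezt/ with coda /zt/, so it is closed.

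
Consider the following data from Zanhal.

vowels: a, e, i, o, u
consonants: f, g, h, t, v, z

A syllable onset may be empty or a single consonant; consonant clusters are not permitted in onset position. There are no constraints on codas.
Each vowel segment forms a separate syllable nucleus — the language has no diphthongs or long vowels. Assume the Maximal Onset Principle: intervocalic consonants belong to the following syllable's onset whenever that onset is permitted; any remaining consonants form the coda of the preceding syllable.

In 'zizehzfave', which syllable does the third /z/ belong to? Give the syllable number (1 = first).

2

The vowels are i, e, a, e — 4 nuclei, so 4 syllables.
V1 /i/ – V2 /e/: just /z/ — single C goes to the following onset.
V2 /e/ – V3 /a/: /hzf/ splits as /hz/ + /f/ (/f/ is the longest suffix that is a licit onset).
V3 /a/ – V4 /e/: /v/ → onset of the next syllable (single consonants are always licit onsets).
Result: zi.zehz.fa.ve.
The third /z/ is in the coda of syllable 2 (/zehz/).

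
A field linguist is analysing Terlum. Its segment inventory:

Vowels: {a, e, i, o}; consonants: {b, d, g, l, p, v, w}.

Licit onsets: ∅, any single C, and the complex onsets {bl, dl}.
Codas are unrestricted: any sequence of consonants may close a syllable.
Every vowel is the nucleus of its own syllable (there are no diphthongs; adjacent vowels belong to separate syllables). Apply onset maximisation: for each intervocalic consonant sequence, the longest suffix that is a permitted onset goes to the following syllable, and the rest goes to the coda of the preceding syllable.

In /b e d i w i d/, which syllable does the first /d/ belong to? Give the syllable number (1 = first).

2

Nuclei (vowels): e, i, i → 3 syllables.
V1 /e/ – V2 /i/: /d/ is a single consonant, so it becomes the next onset.
V2 /i/ – V3 /i/: /w/ → onset of the next syllable (single consonants are always licit onsets).
Syllabification: be.di.wid.
The first /d/ is in the onset of syllable 2 (/di/).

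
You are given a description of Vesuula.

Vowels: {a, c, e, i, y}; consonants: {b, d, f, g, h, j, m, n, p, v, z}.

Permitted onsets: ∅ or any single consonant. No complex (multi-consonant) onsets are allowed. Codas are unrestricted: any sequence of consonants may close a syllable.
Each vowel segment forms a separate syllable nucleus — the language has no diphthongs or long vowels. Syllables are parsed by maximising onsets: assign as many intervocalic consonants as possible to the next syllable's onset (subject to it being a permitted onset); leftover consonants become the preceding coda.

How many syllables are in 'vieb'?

2

Nuclei (vowels): i, e → 2 syllables.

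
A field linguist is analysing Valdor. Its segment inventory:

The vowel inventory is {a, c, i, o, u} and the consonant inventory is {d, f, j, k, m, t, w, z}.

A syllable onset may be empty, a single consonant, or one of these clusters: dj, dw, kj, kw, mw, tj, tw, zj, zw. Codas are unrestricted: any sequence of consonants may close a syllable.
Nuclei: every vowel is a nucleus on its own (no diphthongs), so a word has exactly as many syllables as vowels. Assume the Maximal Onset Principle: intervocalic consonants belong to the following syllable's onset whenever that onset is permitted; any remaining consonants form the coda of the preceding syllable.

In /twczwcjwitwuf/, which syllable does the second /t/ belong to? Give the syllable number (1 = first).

Vowels present: c, c, i, u; each is a nucleus, giving 4 syllables.
V1 /c/ – V2 /c/: cluster /zw/ — /zw/ is itself a permitted onset, so the whole cluster goes right; preceding coda = ∅.
V2 /c/ – V3 /i/: cluster /jw/ — the longest permitted-onset suffix is /w/; onset = /w/, preceding coda = /j/.
V3 /i/ – V4 /u/: /tw/ is a licit onset in full, so it all attaches to the next syllable.
Syllabification: twc.zwcj.wi.twuf.
The second /t/ is in the onset of syllable 4 (/twuf/).

4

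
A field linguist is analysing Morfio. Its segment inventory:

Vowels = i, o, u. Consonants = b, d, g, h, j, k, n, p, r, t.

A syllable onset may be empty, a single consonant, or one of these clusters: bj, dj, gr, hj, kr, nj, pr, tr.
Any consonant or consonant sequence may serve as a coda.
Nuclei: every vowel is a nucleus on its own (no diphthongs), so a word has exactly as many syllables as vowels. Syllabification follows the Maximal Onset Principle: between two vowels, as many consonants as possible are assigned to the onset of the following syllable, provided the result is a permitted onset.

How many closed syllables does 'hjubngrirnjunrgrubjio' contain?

3

Vowels present: u, i, u, u, i, o; each is a nucleus, giving 6 syllables.
Between /u/ (V1) and /i/ (V2): cluster /bngr/ — the longest permitted-onset suffix is /gr/; onset = /gr/, preceding coda = /bn/.
Between /i/ (V2) and /u/ (V3): /rnj/ — longest licit onset from the right is /nj/, leaving /r/ as coda.
Between /u/ (V3) and /u/ (V4): /nrgr/; trying suffixes from longest down, /gr/ is the first permitted one, so coda /nr/ | onset /gr/.
Between /u/ (V4) and /i/ (V5): cluster /bj/ — /bj/ is itself a permitted onset, so the whole cluster goes right; preceding coda = ∅.
Between /i/ (V5) and /o/ (V6): hiatus — the boundary sits between the two vowels.
Putting it together: hjubn.grir.njunr.gru.bji.o.
Classifying each syllable: /hjubn/ (closed), /grir/ (closed), /njunr/ (closed), /gru/ (open), /bji/ (open), /o/ (open).
Closed syllables: 3.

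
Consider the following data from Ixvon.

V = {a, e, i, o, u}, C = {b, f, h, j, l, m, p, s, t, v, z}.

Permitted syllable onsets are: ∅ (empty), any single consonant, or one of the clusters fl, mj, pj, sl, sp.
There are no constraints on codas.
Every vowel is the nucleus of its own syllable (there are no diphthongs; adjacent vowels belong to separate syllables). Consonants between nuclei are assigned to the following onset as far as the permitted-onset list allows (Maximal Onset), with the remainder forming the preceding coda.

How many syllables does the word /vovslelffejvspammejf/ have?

The vowels are o, e, e, a, e — 5 nuclei, so 5 syllables.

5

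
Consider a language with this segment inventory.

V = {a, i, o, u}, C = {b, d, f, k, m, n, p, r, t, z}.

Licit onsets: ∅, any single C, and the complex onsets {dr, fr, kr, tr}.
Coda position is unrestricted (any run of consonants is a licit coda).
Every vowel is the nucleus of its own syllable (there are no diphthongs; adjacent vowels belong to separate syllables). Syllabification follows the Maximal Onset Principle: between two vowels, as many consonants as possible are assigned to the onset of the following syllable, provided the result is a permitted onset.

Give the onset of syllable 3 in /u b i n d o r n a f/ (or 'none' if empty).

Vowels present: u, i, o, a; each is a nucleus, giving 4 syllables.
/u…i/ gap (V1→V2): /b/ is a single consonant, so it becomes the next onset.
/i…o/ gap (V2→V3): /nd/ — longest licit onset from the right is /d/, leaving /n/ as coda.
/o…a/ gap (V3→V4): /rn/ — longest licit onset from the right is /n/, leaving /r/ as coda.
Putting it together: u.bin.dor.naf.
Syllable 3 is /dor/: onset /d/, nucleus /o/, coda /r/.

d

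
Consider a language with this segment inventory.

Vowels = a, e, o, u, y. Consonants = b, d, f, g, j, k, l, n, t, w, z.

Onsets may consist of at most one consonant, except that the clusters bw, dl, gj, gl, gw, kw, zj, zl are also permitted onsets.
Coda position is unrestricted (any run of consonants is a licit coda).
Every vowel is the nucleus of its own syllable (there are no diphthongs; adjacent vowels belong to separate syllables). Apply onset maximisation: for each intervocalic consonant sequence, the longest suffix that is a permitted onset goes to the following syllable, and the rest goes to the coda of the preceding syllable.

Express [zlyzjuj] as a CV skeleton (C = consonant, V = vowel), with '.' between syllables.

CCV.CCVC

The vowels are y, u — 2 nuclei, so 2 syllables.
Between /y/ (V1) and /u/ (V2): /zj/ — entire cluster is a permitted onset → onset /zj/, coda ∅.
So the parse is zly.zjuj.
Mapping each syllable to C/V: /zly/ → CCV, /zjuj/ → CCVC.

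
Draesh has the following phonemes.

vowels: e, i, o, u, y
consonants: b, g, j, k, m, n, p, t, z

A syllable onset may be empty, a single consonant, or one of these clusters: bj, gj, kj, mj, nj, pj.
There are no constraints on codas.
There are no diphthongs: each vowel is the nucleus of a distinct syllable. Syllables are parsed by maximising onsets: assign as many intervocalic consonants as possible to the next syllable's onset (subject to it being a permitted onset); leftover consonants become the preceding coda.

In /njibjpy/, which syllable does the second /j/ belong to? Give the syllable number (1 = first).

1

Vowels present: i, y; each is a nucleus, giving 2 syllables.
Between /i/ (V1) and /y/ (V2): /bjp/ — longest licit onset from the right is /p/, leaving /bj/ as coda.
So the parse is njibj.py.
The second /j/ is in the coda of syllable 1 (/njibj/).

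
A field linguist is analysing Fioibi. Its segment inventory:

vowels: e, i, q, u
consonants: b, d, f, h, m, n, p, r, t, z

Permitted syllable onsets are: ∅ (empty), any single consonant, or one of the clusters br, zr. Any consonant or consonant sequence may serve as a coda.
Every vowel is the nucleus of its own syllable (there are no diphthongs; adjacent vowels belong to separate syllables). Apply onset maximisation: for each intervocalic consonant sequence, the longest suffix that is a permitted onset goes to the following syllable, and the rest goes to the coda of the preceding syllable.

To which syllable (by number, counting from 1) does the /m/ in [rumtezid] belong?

The vowels are u, e, i — 3 nuclei, so 3 syllables.
Between /u/ (V1) and /e/ (V2): cluster /mt/ — the longest permitted-onset suffix is /t/; onset = /t/, preceding coda = /m/.
Between /e/ (V2) and /i/ (V3): /z/ → onset of the next syllable (single consonants are always licit onsets).
Putting it together: rum.te.zid.
The /m/ is in the coda of syllable 1 (/rum/).

1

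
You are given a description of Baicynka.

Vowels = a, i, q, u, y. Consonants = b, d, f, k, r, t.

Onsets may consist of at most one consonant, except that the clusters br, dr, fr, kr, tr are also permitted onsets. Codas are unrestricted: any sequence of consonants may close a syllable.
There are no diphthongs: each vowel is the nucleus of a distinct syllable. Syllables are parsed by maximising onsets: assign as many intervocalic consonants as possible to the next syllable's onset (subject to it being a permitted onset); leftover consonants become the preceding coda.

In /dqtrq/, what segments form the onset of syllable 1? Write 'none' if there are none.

d

Nuclei (vowels): q, q → 2 syllables.
/q…q/ gap (V1→V2): /tr/ is a licit onset in full, so it all attaches to the next syllable.
Putting it together: dq.trq.
Syllable 1 is /dq/: onset /d/, nucleus /q/, coda ∅.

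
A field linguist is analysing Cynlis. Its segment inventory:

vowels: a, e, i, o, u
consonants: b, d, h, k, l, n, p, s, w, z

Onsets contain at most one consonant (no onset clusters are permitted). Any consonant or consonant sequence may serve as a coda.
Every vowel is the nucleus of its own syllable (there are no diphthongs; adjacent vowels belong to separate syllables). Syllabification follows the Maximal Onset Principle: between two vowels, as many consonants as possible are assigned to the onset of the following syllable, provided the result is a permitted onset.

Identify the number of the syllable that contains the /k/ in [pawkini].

2

Nuclei (vowels): a, i, i → 3 syllables.
V1 /a/ – V2 /i/: /wk/; trying suffixes from longest down, /k/ is the first permitted one, so coda /w/ | onset /k/.
V2 /i/ – V3 /i/: just /n/ — single C goes to the following onset.
Result: paw.ki.ni.
The /k/ is in the onset of syllable 2 (/ki/).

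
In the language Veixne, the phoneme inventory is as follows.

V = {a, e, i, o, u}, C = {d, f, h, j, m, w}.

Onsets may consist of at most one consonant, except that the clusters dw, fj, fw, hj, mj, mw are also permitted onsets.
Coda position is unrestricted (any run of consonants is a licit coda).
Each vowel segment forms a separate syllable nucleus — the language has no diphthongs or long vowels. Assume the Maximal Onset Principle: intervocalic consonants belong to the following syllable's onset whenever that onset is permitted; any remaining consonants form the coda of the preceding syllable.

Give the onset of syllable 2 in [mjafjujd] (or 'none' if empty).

fj

The vowels are a, u — 2 nuclei, so 2 syllables.
/a…u/ gap (V1→V2): cluster /fj/ — /fj/ is itself a permitted onset, so the whole cluster goes right; preceding coda = ∅.
Putting it together: mja.fjujd.
Syllable 2 is /fjujd/: onset /fj/, nucleus /u/, coda /jd/.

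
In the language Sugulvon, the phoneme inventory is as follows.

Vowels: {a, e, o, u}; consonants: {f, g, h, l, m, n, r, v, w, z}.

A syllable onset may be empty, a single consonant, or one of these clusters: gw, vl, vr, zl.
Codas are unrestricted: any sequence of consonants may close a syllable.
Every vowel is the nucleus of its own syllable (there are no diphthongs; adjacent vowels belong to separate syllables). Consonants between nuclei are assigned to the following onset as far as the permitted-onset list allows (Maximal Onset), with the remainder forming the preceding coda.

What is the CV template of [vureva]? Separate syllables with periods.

CV.CV.CV

The vowels are u, e, a — 3 nuclei, so 3 syllables.
/u…e/ gap (V1→V2): just /r/ — single C goes to the following onset.
/e…a/ gap (V2→V3): /v/ → onset of the next syllable (single consonants are always licit onsets).
Putting it together: vu.re.va.
Mapping each syllable to C/V: /vu/ → CV, /re/ → CV, /va/ → CV.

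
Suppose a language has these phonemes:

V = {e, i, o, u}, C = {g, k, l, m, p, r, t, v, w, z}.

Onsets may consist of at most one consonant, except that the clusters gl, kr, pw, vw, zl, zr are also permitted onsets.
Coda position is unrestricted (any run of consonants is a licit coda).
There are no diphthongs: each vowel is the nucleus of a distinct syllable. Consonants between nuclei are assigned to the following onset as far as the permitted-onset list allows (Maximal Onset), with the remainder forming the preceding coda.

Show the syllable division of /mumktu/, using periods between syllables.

The vowels are u, u — 2 nuclei, so 2 syllables.
/u…u/ gap (V1→V2): /mkt/ — longest licit onset from the right is /t/, leaving /mk/ as coda.

mumk.tu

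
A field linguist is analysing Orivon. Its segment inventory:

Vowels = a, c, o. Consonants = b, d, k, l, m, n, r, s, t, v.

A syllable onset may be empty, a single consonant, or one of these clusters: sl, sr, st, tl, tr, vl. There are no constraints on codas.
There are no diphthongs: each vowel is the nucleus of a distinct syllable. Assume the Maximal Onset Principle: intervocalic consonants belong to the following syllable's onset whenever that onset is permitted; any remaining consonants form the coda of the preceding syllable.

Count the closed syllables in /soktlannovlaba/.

The vowels are o, a, o, a, a — 5 nuclei, so 5 syllables.
σ1/σ2 boundary: /ktl/ — longest licit onset from the right is /tl/, leaving /k/ as coda.
σ2/σ3 boundary: cluster /nn/ — the longest permitted-onset suffix is /n/; onset = /n/, preceding coda = /n/.
σ3/σ4 boundary: /vl/ is a licit onset in full, so it all attaches to the next syllable.
σ4/σ5 boundary: just /b/ — single C goes to the following onset.
So the parse is sok.tlan.no.vla.ba.
Classifying each syllable: /sok/ (closed), /tlan/ (closed), /no/ (open), /vla/ (open), /ba/ (open).
Closed syllables: 2.

2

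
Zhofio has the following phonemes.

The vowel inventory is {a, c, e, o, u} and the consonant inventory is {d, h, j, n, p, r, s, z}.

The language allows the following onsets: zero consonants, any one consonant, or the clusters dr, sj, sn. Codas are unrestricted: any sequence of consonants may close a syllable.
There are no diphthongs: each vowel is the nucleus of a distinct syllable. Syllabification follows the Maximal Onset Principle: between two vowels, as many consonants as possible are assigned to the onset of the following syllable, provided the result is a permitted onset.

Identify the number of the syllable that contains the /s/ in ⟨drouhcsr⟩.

The vowels are o, u, c — 3 nuclei, so 3 syllables.
σ1/σ2 boundary: no consonants, so the boundary falls immediately after /o/.
σ2/σ3 boundary: /h/ → onset of the next syllable (single consonants are always licit onsets).
Syllabification: dro.u.hcsr.
The /s/ is in the coda of syllable 3 (/hcsr/).

3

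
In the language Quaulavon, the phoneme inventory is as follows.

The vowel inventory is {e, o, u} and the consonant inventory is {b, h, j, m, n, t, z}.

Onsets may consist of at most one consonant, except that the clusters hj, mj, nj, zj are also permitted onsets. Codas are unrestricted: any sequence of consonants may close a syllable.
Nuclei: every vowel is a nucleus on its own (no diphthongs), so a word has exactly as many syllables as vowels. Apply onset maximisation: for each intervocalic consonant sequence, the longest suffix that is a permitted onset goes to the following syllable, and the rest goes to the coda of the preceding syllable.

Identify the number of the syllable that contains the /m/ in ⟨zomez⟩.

2

Vowels present: o, e; each is a nucleus, giving 2 syllables.
/o…e/ gap (V1→V2): /m/ is a single consonant, so it becomes the next onset.
So the parse is zo.mez.
The /m/ is in the onset of syllable 2 (/mez/).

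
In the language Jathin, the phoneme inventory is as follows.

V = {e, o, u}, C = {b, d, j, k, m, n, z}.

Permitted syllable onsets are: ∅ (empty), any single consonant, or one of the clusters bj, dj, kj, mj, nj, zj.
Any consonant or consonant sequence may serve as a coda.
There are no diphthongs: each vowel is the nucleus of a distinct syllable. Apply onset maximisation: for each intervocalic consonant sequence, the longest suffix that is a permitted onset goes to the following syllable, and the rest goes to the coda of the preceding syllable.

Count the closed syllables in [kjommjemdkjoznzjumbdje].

Nuclei (vowels): o, e, o, u, e → 5 syllables.
σ1/σ2 boundary: /mmj/; trying suffixes from longest down, /mj/ is the first permitted one, so coda /m/ | onset /mj/.
σ2/σ3 boundary: /mdkj/ — longest licit onset from the right is /kj/, leaving /md/ as coda.
σ3/σ4 boundary: cluster /znzj/ — the longest permitted-onset suffix is /zj/; onset = /zj/, preceding coda = /zn/.
σ4/σ5 boundary: /mbdj/ — longest licit onset from the right is /dj/, leaving /mb/ as coda.
So the parse is kjom.mjemd.kjozn.zjumb.dje.
Classifying each syllable: /kjom/ (closed), /mjemd/ (closed), /kjozn/ (closed), /zjumb/ (closed), /dje/ (open).
Closed syllables: 4.

4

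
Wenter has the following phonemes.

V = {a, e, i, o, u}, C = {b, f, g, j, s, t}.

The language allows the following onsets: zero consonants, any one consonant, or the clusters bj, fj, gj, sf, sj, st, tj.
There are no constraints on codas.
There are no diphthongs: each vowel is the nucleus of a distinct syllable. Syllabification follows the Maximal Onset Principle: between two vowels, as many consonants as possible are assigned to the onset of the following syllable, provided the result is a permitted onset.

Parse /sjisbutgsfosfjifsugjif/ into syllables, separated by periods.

The vowels are i, u, o, i, u, i — 6 nuclei, so 6 syllables.
/i…u/ gap (V1→V2): /sb/ splits as /s/ + /b/ (/b/ is the longest suffix that is a licit onset).
/u…o/ gap (V2→V3): cluster /tgsf/ — the longest permitted-onset suffix is /sf/; onset = /sf/, preceding coda = /tg/.
/o…i/ gap (V3→V4): /sfj/; trying suffixes from longest down, /fj/ is the first permitted one, so coda /s/ | onset /fj/.
/i…u/ gap (V4→V5): cluster /fs/ — the longest permitted-onset suffix is /s/; onset = /s/, preceding coda = /f/.
/u…i/ gap (V5→V6): /gj/ — entire cluster is a permitted onset → onset /gj/, coda ∅.

sjis.butg.sfos.fjif.su.gjif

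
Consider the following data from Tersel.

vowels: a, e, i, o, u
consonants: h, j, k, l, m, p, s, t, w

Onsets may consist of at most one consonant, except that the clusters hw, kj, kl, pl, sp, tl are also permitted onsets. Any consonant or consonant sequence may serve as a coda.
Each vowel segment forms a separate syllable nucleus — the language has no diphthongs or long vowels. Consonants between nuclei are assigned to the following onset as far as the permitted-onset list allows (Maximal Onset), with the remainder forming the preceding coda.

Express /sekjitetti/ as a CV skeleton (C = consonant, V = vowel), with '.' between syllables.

CV.CCV.CVC.CV

Vowels present: e, i, e, i; each is a nucleus, giving 4 syllables.
Between /e/ (V1) and /i/ (V2): cluster /kj/ — /kj/ is itself a permitted onset, so the whole cluster goes right; preceding coda = ∅.
Between /i/ (V2) and /e/ (V3): /t/ → onset of the next syllable (single consonants are always licit onsets).
Between /e/ (V3) and /i/ (V4): cluster /tt/ — the longest permitted-onset suffix is /t/; onset = /t/, preceding coda = /t/.
Result: se.kji.tet.ti.
Mapping each syllable to C/V: /se/ → CV, /kji/ → CCV, /tet/ → CVC, /ti/ → CV.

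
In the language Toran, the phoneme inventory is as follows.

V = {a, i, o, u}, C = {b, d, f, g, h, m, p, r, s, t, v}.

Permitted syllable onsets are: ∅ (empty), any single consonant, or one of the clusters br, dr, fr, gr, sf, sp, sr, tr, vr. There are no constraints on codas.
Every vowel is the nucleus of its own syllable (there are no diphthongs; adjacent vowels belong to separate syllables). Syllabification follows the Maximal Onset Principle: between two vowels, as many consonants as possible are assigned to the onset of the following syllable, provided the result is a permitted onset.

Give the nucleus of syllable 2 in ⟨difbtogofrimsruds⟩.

Vowels present: i, o, o, i, u; each is a nucleus, giving 5 syllables.
The second nucleus (vowel 2 from the left) is /o/.

o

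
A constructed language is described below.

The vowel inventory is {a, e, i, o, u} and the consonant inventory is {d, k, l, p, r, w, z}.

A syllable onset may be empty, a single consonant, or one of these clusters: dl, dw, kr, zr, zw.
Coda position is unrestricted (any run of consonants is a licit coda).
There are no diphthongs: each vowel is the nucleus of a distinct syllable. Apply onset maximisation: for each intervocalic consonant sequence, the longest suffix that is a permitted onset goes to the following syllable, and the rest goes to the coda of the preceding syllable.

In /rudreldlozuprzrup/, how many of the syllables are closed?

4

The vowels are u, e, o, u, u — 5 nuclei, so 5 syllables.
σ1/σ2 boundary: cluster /dr/ — the longest permitted-onset suffix is /r/; onset = /r/, preceding coda = /d/.
σ2/σ3 boundary: /ldl/ — longest licit onset from the right is /dl/, leaving /l/ as coda.
σ3/σ4 boundary: /z/ is a single consonant, so it becomes the next onset.
σ4/σ5 boundary: cluster /przr/ — the longest permitted-onset suffix is /zr/; onset = /zr/, preceding coda = /pr/.
Result: rud.rel.dlo.zupr.zrup.
Classifying each syllable: /rud/ (closed), /rel/ (closed), /dlo/ (open), /zupr/ (closed), /zrup/ (closed).
Closed syllables: 4.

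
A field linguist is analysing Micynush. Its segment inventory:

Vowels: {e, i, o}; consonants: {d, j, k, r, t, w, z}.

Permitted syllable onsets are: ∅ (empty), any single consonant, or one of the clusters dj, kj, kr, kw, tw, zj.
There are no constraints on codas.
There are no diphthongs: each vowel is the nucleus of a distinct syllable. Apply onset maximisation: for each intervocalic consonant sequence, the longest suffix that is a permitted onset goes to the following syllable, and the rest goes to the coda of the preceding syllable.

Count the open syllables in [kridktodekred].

2

Vowels present: i, o, e, e; each is a nucleus, giving 4 syllables.
V1 /i/ – V2 /o/: /dkt/; trying suffixes from longest down, /t/ is the first permitted one, so coda /dk/ | onset /t/.
V2 /o/ – V3 /e/: just /d/ — single C goes to the following onset.
V3 /e/ – V4 /e/: /kr/ — entire cluster is a permitted onset → onset /kr/, coda ∅.
Result: kridk.to.de.kred.
Classifying each syllable: /kridk/ (closed), /to/ (open), /de/ (open), /kred/ (closed).
Open syllables: 2.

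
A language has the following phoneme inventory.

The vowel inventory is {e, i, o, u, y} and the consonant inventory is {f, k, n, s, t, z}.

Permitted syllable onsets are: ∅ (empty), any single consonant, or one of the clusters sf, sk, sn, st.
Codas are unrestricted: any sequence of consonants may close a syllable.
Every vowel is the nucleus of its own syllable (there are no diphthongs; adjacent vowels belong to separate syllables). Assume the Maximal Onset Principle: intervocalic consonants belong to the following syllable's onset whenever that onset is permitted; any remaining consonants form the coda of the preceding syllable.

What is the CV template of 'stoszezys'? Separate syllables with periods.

The vowels are o, e, y — 3 nuclei, so 3 syllables.
σ1/σ2 boundary: /sz/ splits as /s/ + /z/ (/z/ is the longest suffix that is a licit onset).
σ2/σ3 boundary: /z/ is a single consonant, so it becomes the next onset.
So the parse is stos.ze.zys.
Mapping each syllable to C/V: /stos/ → CCVC, /ze/ → CV, /zys/ → CVC.

CCVC.CV.CVC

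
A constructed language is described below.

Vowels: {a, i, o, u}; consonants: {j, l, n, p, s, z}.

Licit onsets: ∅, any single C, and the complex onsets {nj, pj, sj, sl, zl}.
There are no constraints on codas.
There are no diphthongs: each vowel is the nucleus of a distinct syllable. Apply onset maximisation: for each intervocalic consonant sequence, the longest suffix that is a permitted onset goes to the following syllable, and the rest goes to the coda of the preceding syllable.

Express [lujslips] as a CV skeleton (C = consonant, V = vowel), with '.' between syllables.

Vowels present: u, i; each is a nucleus, giving 2 syllables.
σ1/σ2 boundary: cluster /jsl/ — the longest permitted-onset suffix is /sl/; onset = /sl/, preceding coda = /j/.
Syllabification: luj.slips.
Mapping each syllable to C/V: /luj/ → CVC, /slips/ → CCVCC.

CVC.CCVCC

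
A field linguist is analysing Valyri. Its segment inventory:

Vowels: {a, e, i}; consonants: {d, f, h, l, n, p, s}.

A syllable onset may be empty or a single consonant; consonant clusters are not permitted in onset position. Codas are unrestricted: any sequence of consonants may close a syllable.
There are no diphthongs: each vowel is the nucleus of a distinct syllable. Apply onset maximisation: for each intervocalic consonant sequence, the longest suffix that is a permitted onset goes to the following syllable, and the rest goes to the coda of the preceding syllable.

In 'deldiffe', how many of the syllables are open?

Vowels present: e, i, e; each is a nucleus, giving 3 syllables.
V1 /e/ – V2 /i/: /ld/ — longest licit onset from the right is /d/, leaving /l/ as coda.
V2 /i/ – V3 /e/: /ff/; trying suffixes from longest down, /f/ is the first permitted one, so coda /f/ | onset /f/.
Putting it together: del.dif.fe.
Classifying each syllable: /del/ (closed), /dif/ (closed), /fe/ (open).
Open syllables: 1.

1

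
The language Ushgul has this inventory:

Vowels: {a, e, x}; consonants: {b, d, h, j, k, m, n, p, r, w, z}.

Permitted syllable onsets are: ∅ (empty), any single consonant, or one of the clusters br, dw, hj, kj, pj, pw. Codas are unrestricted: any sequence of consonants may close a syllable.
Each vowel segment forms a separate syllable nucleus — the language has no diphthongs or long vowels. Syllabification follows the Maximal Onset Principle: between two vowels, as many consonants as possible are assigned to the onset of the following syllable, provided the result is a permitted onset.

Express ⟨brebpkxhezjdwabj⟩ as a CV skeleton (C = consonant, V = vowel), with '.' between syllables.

CCVCC.CV.CVCC.CCVCC

The vowels are e, x, e, a — 4 nuclei, so 4 syllables.
Between /e/ (V1) and /x/ (V2): /bpk/ splits as /bp/ + /k/ (/k/ is the longest suffix that is a licit onset).
Between /x/ (V2) and /e/ (V3): /h/ → onset of the next syllable (single consonants are always licit onsets).
Between /e/ (V3) and /a/ (V4): cluster /zjdw/ — the longest permitted-onset suffix is /dw/; onset = /dw/, preceding coda = /zj/.
Syllabification: brebp.kx.hezj.dwabj.
Mapping each syllable to C/V: /brebp/ → CCVCC, /kx/ → CV, /hezj/ → CVCC, /dwabj/ → CCVCC.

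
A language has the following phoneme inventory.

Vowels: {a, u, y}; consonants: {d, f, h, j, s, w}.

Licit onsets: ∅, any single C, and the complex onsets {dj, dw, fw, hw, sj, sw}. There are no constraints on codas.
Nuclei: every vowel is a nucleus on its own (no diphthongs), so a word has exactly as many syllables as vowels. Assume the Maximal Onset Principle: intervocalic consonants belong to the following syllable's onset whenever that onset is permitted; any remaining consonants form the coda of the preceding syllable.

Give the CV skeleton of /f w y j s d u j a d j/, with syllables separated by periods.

CCVCC.CV.CVCC

Nuclei (vowels): y, u, a → 3 syllables.
/y…u/ gap (V1→V2): /jsd/ — longest licit onset from the right is /d/, leaving /js/ as coda.
/u…a/ gap (V2→V3): /j/ → onset of the next syllable (single consonants are always licit onsets).
Putting it together: fwyjs.du.jadj.
Mapping each syllable to C/V: /fwyjs/ → CCVCC, /du/ → CV, /jadj/ → CVCC.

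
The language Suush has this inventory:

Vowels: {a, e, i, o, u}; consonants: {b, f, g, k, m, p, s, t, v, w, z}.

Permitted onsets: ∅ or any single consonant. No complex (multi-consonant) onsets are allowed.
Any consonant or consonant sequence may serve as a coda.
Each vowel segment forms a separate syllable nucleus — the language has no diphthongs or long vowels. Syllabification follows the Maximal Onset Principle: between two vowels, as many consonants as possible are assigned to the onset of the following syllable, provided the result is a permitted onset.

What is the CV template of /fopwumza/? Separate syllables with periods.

CVC.CVC.CV

Vowels present: o, u, a; each is a nucleus, giving 3 syllables.
Between /o/ (V1) and /u/ (V2): /pw/ splits as /p/ + /w/ (/w/ is the longest suffix that is a licit onset).
Between /u/ (V2) and /a/ (V3): /mz/; trying suffixes from longest down, /z/ is the first permitted one, so coda /m/ | onset /z/.
Putting it together: fop.wum.za.
Mapping each syllable to C/V: /fop/ → CVC, /wum/ → CVC, /za/ → CV.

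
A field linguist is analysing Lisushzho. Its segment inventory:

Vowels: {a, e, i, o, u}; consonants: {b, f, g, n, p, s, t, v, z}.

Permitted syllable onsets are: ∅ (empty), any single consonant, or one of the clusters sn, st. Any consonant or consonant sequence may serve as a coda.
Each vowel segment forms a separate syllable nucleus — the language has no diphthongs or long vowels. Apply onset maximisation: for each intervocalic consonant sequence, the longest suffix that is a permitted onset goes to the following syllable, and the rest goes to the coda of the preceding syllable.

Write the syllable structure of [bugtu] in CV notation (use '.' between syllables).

CVC.CV

The vowels are u, u — 2 nuclei, so 2 syllables.
Between /u/ (V1) and /u/ (V2): /gt/; trying suffixes from longest down, /t/ is the first permitted one, so coda /g/ | onset /t/.
Syllabification: bug.tu.
Mapping each syllable to C/V: /bug/ → CVC, /tu/ → CV.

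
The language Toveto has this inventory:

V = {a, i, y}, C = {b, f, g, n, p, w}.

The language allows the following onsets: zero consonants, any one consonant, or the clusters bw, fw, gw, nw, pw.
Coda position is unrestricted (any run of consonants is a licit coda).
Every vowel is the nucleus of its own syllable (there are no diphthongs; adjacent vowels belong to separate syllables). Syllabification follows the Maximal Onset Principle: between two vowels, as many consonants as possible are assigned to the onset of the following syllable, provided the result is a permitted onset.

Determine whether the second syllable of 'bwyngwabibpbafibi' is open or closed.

open

Nuclei (vowels): y, a, i, a, i, i → 6 syllables.
V1 /y/ – V2 /a/: /ngw/ splits as /n/ + /gw/ (/gw/ is the longest suffix that is a licit onset).
V2 /a/ – V3 /i/: /b/ → onset of the next syllable (single consonants are always licit onsets).
V3 /i/ – V4 /a/: cluster /bpb/ — the longest permitted-onset suffix is /b/; onset = /b/, preceding coda = /bp/.
V4 /a/ – V5 /i/: /f/ is a single consonant, so it becomes the next onset.
V5 /i/ – V6 /i/: just /b/ — single C goes to the following onset.
Putting it together: bwyn.gwa.bibp.ba.fi.bi.
Syllable 2 is /gwa/; it ends in its nucleus with no coda, so it is open.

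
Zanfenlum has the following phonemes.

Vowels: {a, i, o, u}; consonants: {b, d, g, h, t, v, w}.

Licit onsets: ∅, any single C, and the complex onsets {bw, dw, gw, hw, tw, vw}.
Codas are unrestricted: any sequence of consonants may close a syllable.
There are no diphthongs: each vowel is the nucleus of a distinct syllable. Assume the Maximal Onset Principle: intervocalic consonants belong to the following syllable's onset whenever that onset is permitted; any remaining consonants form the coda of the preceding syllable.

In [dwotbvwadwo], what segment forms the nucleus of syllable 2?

The vowels are o, a, o — 3 nuclei, so 3 syllables.
The second nucleus (vowel 2 from the left) is /a/.

a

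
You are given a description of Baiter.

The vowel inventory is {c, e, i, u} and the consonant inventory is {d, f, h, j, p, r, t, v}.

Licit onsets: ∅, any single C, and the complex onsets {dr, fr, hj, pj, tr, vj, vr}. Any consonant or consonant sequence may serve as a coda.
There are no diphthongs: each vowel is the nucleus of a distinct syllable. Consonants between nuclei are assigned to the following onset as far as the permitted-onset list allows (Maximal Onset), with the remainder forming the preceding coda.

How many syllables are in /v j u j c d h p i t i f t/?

Nuclei (vowels): u, c, i, i → 4 syllables.

4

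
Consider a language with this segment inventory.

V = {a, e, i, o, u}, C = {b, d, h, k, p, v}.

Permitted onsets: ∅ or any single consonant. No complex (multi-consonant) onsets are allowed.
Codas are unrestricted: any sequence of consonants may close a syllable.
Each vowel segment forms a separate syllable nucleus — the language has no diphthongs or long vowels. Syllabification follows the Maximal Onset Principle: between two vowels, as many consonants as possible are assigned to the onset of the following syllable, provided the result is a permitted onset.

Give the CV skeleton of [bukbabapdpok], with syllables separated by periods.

Vowels present: u, a, a, o; each is a nucleus, giving 4 syllables.
V1 /u/ – V2 /a/: cluster /kb/ — the longest permitted-onset suffix is /b/; onset = /b/, preceding coda = /k/.
V2 /a/ – V3 /a/: just /b/ — single C goes to the following onset.
V3 /a/ – V4 /o/: cluster /pdp/ — the longest permitted-onset suffix is /p/; onset = /p/, preceding coda = /pd/.
So the parse is buk.ba.bapd.pok.
Mapping each syllable to C/V: /buk/ → CVC, /ba/ → CV, /bapd/ → CVCC, /pok/ → CVC.

CVC.CV.CVCC.CVC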